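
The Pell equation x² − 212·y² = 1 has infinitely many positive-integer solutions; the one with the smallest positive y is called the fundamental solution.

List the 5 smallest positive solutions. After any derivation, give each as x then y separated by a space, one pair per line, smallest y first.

66249 4550
8777860001 602865900
1163048894346249 79878526013650
154101652394311440001 10583744939153731800
20418160737778428282906249 1402325036868112630022750

[14; 1,1,3,1,1,…,1,1,28] for √212; ℓ=14 ⇒ convergent index 13
step 0: (14, 1)  from 14·(1,0) + (0,1)
step 1: (15, 1)  from 1·(14,1) + (1,0)
…
step 4: (131, 9)  from 1·(102,7) + (29,2)
…
step 6: (364, 25)  from 1·(233,16) + (131,9)
…
step 10: (7979, 548)  from 1·(5198,357) + (2781,191)
…
step 12: (37114, 2549)  from 1·(29135,2001) + (7979,548)
step 13: (66249, 4550)  from 1·(37114,2549) + (29135,2001)
fundamental: x₁=66249, y₁=4550  (since 4388930001 − 212·20702500 = 1)
k=2:  x_2 = 66249·66249+212·4550·4550 = 8777860001,  y_2 = 66249·4550+4550·66249 = 602865900
k=3:  x_3 = 66249·8777860001+212·4550·602865900 = 1163048894346249,  y_3 = 66249·602865900+4550·8777860001 = 79878526013650
k=4:  x_4 = 66249·1163048894346249+212·4550·79878526013650 = 154101652394311440001,  y_4 = 66249·79878526013650+4550·1163048894346249 = 10583744939153731800
k=5:  x_5 = 66249·154101652394311440001+212·4550·10583744939153731800 = 20418160737778428282906249,  y_5 = 66249·10583744939153731800+4550·154101652394311440001 = 1402325036868112630022750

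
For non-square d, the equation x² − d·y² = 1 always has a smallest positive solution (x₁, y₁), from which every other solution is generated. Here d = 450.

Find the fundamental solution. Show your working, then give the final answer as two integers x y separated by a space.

d=450: √d = [21; 4,1,2,4,2,1,4,42] (ℓ=8, even), read p_7/q_7
i=0: a=21 ⇒ p=21, q=1
i=1: a=4 ⇒ p=85, q=4
i=2: a=1 ⇒ p=106, q=5
…
i=5: a=2 ⇒ p=2885, q=136
i=6: a=1 ⇒ p=4179, q=197
i=7: a=4 ⇒ p=19601, q=924
fundamental: x₁=19601, y₁=924  (since 384199201 − 450·853776 = 1)

19601 924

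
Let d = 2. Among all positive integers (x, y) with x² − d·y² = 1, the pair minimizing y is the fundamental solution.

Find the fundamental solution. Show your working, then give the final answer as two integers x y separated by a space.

3 2

√2 = [1; 2, …], period ℓ=1 (odd) → k=1
k=0  a_k=1  p_k/q_k = 1/1
k=1  a_k=2  p_k/q_k = 3/2
→ (3, 2).  Check: 3²=9, 2·2²=8, difference 1.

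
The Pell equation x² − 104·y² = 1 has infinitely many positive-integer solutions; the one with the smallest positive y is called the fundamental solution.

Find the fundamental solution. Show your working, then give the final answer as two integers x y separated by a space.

51 5

√104 → a₀=10, period (5,20); ℓ=2 even so k=1
step 0: (10, 1)  from 10·(1,0) + (0,1)
step 1: (51, 5)  from 5·(10,1) + (1,0)
fundamental: x₁=51, y₁=5  (since 2601 − 104·25 = 1)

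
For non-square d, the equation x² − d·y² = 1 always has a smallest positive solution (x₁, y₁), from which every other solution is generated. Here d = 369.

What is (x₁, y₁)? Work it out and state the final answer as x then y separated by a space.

√369 = [19; 4,1,3,2,7,4,7,2,3,1,4,38, …], period ℓ=12 (even) → k=11
step 0: (19, 1)  from 19·(1,0) + (0,1)
step 1: (77, 4)  from 4·(19,1) + (1,0)
step 2: (96, 5)  from 1·(77,4) + (19,1)
step 3: (365, 19)  from 3·(96,5) + (77,4)
…
step 7: (184045, 9581)  from 7·(25414,1323) + (6147,320)
step 8: (393504, 20485)  from 2·(184045,9581) + (25414,1323)
…
step 10: (1758061, 91521)  from 1·(1364557,71036) + (393504,20485)
step 11: (8396801, 437120)  from 4·(1758061,91521) + (1364557,71036)
fundamental: x₁=8396801, y₁=437120  (since 70506267033601 − 369·191073894400 = 1)

8396801 437120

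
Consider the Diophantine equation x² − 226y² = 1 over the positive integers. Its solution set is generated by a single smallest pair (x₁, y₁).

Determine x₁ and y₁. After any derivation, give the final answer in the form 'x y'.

451 30

√226 → a₀=15, period (30); ℓ=1 odd so k=1
k=0  a_k=15  p_k/q_k = 15/1
k=1  a_k=30  p_k/q_k = 451/30
(x₁, y₁) = (451, 30);  451² − 226·30² = 1 ✓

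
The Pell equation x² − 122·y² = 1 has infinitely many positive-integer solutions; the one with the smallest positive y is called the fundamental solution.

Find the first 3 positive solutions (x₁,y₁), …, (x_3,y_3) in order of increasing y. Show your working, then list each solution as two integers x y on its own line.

√122 → a₀=11, period (22); ℓ=1 odd so k=1
step 0: (11, 1)  from 11·(1,0) + (0,1)
step 1: (243, 22)  from 22·(11,1) + (1,0)
(x₁, y₁) = (243, 22);  243² − 122·22² = 1 ✓
n=2: (243,22)∘(243,22) = (243·243+122·22·22, 243·22+22·243) = (118097,10692)
n=3: (118097,10692)∘(243,22) = (243·118097+122·22·10692, 243·10692+22·118097) = (57394899,5196290)

243 22
118097 10692
57394899 5196290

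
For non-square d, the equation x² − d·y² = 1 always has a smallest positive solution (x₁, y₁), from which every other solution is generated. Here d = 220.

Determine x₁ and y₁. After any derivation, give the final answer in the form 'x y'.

89 6

[14; 1,4,1,28] for √220; ℓ=4 ⇒ convergent index 3
a_0=14:  p_0=14·1+0=14,  q_0=14·0+1=1
…
a_2=4:  p_2=4·15+14=74,  q_2=4·1+1=5
a_3=1:  p_3=1·74+15=89,  q_3=1·5+1=6
fundamental: x₁=89, y₁=6  (since 7921 − 220·36 = 1)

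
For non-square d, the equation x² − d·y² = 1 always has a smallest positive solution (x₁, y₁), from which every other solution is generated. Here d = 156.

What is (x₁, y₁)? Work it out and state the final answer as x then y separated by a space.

25 2

√156 = [12; 2,24, …], period ℓ=2 (even) → k=1
i=0: a=12 ⇒ p=12, q=1
i=1: a=2 ⇒ p=25, q=2
(x₁, y₁) = (25, 2);  25² − 156·2² = 1 ✓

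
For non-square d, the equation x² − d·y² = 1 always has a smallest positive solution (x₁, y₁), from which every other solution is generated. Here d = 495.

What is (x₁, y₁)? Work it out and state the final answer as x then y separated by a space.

d=495: √d = [22; 4,44] (ℓ=2, even), read p_1/q_1
i=0: a=22 ⇒ p=22, q=1
i=1: a=4 ⇒ p=89, q=4
fundamental: x₁=89, y₁=4  (since 7921 − 495·16 = 1)

89 4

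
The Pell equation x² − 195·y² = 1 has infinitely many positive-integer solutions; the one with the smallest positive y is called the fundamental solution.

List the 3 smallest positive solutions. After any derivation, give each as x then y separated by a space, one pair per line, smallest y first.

14 1
391 28
10934 783

d=195: √d = [13; 1,26] (ℓ=2, even), read p_1/q_1
k=0  a_k=13  p_k/q_k = 13/1
k=1  a_k=1  p_k/q_k = 14/1
→ (14, 1).  Check: 14²=196, 195·1²=195, difference 1.
(14+1√195)^2 = 391 + 28√195
(14+1√195)^3 = 10934 + 783√195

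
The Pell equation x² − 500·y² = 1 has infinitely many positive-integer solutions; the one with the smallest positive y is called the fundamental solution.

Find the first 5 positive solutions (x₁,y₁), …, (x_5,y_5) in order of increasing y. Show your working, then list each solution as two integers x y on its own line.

930249 41602
1730726404001 77400437796
3220013013190122249 144003359718540806
5990827771012465337616001 267917962749548332043592
11145923086309929722690704506249 498460833859465169310720288010

[22; 2,1,3,2,1,…,1,2,44] for √500; ℓ=14 ⇒ convergent index 13
i=0: a=22 ⇒ p=22, q=1
…
i=2: a=1 ⇒ p=67, q=3
i=3: a=3 ⇒ p=246, q=11
i=4: a=2 ⇒ p=559, q=25
…
i=8: a=1 ⇒ p=15809, q=707
…
i=10: a=2 ⇒ p=76317, q=3413
i=11: a=3 ⇒ p=259205, q=11592
i=12: a=1 ⇒ p=335522, q=15005
i=13: a=2 ⇒ p=930249, q=41602
→ (930249, 41602).  Check: 930249²=865363202001, 500·41602²=865363202000, difference 1.
n=2: (930249,41602)∘(930249,41602) = (930249·930249+500·41602·41602, 930249·41602+41602·930249) = (1730726404001,77400437796)
n=3: (1730726404001,77400437796)∘(930249,41602) = (930249·1730726404001+500·41602·77400437796, 930249·77400437796+41602·1730726404001) = (3220013013190122249,144003359718540806)
n=4: (3220013013190122249,144003359718540806)∘(930249,41602) = (930249·3220013013190122249+500·41602·144003359718540806, 930249·144003359718540806+41602·3220013013190122249) = (5990827771012465337616001,267917962749548332043592)
n=5: (5990827771012465337616001,267917962749548332043592)∘(930249,41602) = (930249·5990827771012465337616001+500·41602·267917962749548332043592, 930249·267917962749548332043592+41602·5990827771012465337616001) = (11145923086309929722690704506249,498460833859465169310720288010)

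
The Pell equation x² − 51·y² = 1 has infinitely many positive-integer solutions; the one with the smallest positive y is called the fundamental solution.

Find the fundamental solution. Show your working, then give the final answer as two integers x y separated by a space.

[7; 7,14] for √51; ℓ=2 ⇒ convergent index 1
step 0: (7, 1)  from 7·(1,0) + (0,1)
step 1: (50, 7)  from 7·(7,1) + (1,0)
→ (50, 7).  Check: 50²=2500, 51·7²=2499, difference 1.

50 7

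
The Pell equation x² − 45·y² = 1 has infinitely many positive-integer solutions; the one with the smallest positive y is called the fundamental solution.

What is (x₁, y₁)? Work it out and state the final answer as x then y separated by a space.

161 24

√45 → a₀=6, period (1,2,2,2,1,12); ℓ=6 even so k=5
a_0=6:  p_0=6·1+0=6,  q_0=6·0+1=1
…
a_3=2:  p_3=2·20+7=47,  q_3=2·3+1=7
a_4=2:  p_4=2·47+20=114,  q_4=2·7+3=17
a_5=1:  p_5=1·114+47=161,  q_5=1·17+7=24
→ (161, 24).  Check: 161²=25921, 45·24²=25920, difference 1.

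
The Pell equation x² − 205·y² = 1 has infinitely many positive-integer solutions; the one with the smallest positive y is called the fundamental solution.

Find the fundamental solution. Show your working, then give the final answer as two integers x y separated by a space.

d=205: √d = [14; 3,6,1,4,1,6,3,28] (ℓ=8, even), read p_7/q_7
i=0: a=14 ⇒ p=14, q=1
…
i=4: a=4 ⇒ p=1532, q=107
…
i=6: a=6 ⇒ p=12614, q=881
i=7: a=3 ⇒ p=39689, q=2772
(x₁, y₁) = (39689, 2772);  39689² − 205·2772² = 1 ✓

39689 2772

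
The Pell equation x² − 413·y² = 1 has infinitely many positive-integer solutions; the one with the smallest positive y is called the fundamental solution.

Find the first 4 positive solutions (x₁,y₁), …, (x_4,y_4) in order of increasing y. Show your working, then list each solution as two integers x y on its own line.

√413 = [20; 3,9,1,4,1,9,3,40, …], period ℓ=8 (even) → k=7
step 0: (20, 1)  from 20·(1,0) + (0,1)
step 1: (61, 3)  from 3·(20,1) + (1,0)
…
step 4: (3089, 152)  from 4·(630,31) + (569,28)
…
step 6: (36560, 1799)  from 9·(3719,183) + (3089,152)
step 7: (113399, 5580)  from 3·(36560,1799) + (3719,183)
fundamental: x₁=113399, y₁=5580  (since 12859333201 − 413·31136400 = 1)
(x_2, y_2) = (113399·113399 + 413·5580·5580, 113399·5580 + 5580·113399) = (25718666401, 1265532840)
(x_3, y_3) = (113399·25718666401 + 413·5580·1265532840, 113399·1265532840 + 5580·25718666401) = (5832942102300599, 287020317040740)
(x_4, y_4) = (113399·5832942102300599 + 413·5580·287020317040740, 113399·287020317040740 + 5580·5832942102300599) = (1322899602891852585601, 65095633862940217680)

113399 5580
25718666401 1265532840
5832942102300599 287020317040740
1322899602891852585601 65095633862940217680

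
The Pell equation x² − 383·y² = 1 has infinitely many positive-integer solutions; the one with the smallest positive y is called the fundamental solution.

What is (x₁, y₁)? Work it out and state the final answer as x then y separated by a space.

18768 959

√383 = [19; 1,1,3,19,3,1,1,38, …], period ℓ=8 (even) → k=7
k=0  a_k=19  p_k/q_k = 19/1
k=1  a_k=1  p_k/q_k = 20/1
…
k=6  a_k=1  p_k/q_k = 10705/547
k=7  a_k=1  p_k/q_k = 18768/959
→ (18768, 959).  Check: 18768²=352237824, 383·959²=352237823, difference 1.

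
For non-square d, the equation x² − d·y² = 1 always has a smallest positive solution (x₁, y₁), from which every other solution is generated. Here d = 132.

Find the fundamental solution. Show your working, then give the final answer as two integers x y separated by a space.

23 2

[11; 2,22] for √132; ℓ=2 ⇒ convergent index 1
k=0  a_k=11  p_k/q_k = 11/1
k=1  a_k=2  p_k/q_k = 23/2
→ (23, 2).  Check: 23²=529, 132·2²=528, difference 1.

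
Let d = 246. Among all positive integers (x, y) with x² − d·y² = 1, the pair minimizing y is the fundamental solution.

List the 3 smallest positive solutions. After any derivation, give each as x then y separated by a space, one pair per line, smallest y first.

88805 5662
15772656049 1005627820
2801381440774085 178609557104538

√246 → a₀=15, period (1,2,5,1,14,1,5,2,1,30); ℓ=10 even so k=9
a_0=15:  p_0=15·1+0=15,  q_0=15·0+1=1
…
a_2=2:  p_2=2·16+15=47,  q_2=2·1+1=3
a_3=5:  p_3=5·47+16=251,  q_3=5·3+1=16
a_4=1:  p_4=1·251+47=298,  q_4=1·16+3=19
a_5=14:  p_5=14·298+251=4423,  q_5=14·19+16=282
a_6=1:  p_6=1·4423+298=4721,  q_6=1·282+19=301
a_7=5:  p_7=5·4721+4423=28028,  q_7=5·301+282=1787
a_8=2:  p_8=2·28028+4721=60777,  q_8=2·1787+301=3875
a_9=1:  p_9=1·60777+28028=88805,  q_9=1·3875+1787=5662
fundamental: x₁=88805, y₁=5662  (since 7886328025 − 246·32058244 = 1)
n=2: (88805,5662)∘(88805,5662) = (88805·88805+246·5662·5662, 88805·5662+5662·88805) = (15772656049,1005627820)
n=3: (15772656049,1005627820)∘(88805,5662) = (88805·15772656049+246·5662·1005627820, 88805·1005627820+5662·15772656049) = (2801381440774085,178609557104538)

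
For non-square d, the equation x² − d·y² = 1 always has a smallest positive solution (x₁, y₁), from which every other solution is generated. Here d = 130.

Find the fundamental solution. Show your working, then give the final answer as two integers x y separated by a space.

6499 570

[11; 2,2,22] for √130; ℓ=3 ⇒ convergent index 5
step 0: (11, 1)  from 11·(1,0) + (0,1)
…
step 4: (2611, 229)  from 2·(1277,112) + (57,5)
step 5: (6499, 570)  from 2·(2611,229) + (1277,112)
fundamental: x₁=6499, y₁=570  (since 42237001 − 130·324900 = 1)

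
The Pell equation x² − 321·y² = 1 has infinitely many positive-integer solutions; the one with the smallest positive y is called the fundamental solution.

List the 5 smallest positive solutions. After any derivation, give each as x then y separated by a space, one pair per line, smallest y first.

215 12
92449 5160
39752855 2218788
17093635201 954073680
7350223383575 410249463612

√321 = [17; 1,10,1,34, …], period ℓ=4 (even) → k=3
a_0=17:  p_0=17·1+0=17,  q_0=17·0+1=1
a_1=1:  p_1=1·17+1=18,  q_1=1·1+0=1
a_2=10:  p_2=10·18+17=197,  q_2=10·1+1=11
a_3=1:  p_3=1·197+18=215,  q_3=1·11+1=12
fundamental: x₁=215, y₁=12  (since 46225 − 321·144 = 1)
k=2:  x_2 = 215·215+321·12·12 = 92449,  y_2 = 215·12+12·215 = 5160
k=3:  x_3 = 215·92449+321·12·5160 = 39752855,  y_3 = 215·5160+12·92449 = 2218788
k=4:  x_4 = 215·39752855+321·12·2218788 = 17093635201,  y_4 = 215·2218788+12·39752855 = 954073680
k=5:  x_5 = 215·17093635201+321·12·954073680 = 7350223383575,  y_5 = 215·954073680+12·17093635201 = 410249463612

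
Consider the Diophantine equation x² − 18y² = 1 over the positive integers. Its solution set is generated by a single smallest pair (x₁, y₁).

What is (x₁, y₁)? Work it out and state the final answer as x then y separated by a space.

17 4

√18 → a₀=4, period (4,8); ℓ=2 even so k=1
step 0: (4, 1)  from 4·(1,0) + (0,1)
step 1: (17, 4)  from 4·(4,1) + (1,0)
(x₁, y₁) = (17, 4);  17² − 18·4² = 1 ✓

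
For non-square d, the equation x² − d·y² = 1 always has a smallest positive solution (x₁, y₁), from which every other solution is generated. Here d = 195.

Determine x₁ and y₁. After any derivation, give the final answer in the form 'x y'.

d=195: √d = [13; 1,26] (ℓ=2, even), read p_1/q_1
i=0: a=13 ⇒ p=13, q=1
i=1: a=1 ⇒ p=14, q=1
→ (14, 1).  Check: 14²=196, 195·1²=195, difference 1.

14 1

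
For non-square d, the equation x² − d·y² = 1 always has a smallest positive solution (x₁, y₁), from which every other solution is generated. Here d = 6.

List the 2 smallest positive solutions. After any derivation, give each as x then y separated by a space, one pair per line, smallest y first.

[2; 2,4] for √6; ℓ=2 ⇒ convergent index 1
a_0=2:  p_0=2·1+0=2,  q_0=2·0+1=1
a_1=2:  p_1=2·2+1=5,  q_1=2·1+0=2
→ (5, 2).  Check: 5²=25, 6·2²=24, difference 1.
k=2:  x_2 = 5·5+6·2·2 = 49,  y_2 = 5·2+2·5 = 20

5 2
49 20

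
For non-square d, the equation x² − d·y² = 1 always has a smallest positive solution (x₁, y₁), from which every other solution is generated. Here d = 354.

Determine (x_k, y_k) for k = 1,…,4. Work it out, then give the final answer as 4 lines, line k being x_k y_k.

258065 13716
133195088449 7079239080
68745981000924305 3653807666346684
35481863173873866451201 1885839750824434773840

d=354: √d = [18; 1,4,2,2,18,2,2,4,1,36] (ℓ=10, even), read p_9/q_9
step 0: (18, 1)  from 18·(1,0) + (0,1)
…
step 2: (94, 5)  from 4·(19,1) + (18,1)
step 3: (207, 11)  from 2·(94,5) + (19,1)
step 4: (508, 27)  from 2·(207,11) + (94,5)
step 5: (9351, 497)  from 18·(508,27) + (207,11)
step 6: (19210, 1021)  from 2·(9351,497) + (508,27)
…
step 8: (210294, 11177)  from 4·(47771,2539) + (19210,1021)
step 9: (258065, 13716)  from 1·(210294,11177) + (47771,2539)
→ (258065, 13716).  Check: 258065²=66597544225, 354·13716²=66597544224, difference 1.
k=2:  x_2 = 258065·258065+354·13716·13716 = 133195088449,  y_2 = 258065·13716+13716·258065 = 7079239080
k=3:  x_3 = 258065·133195088449+354·13716·7079239080 = 68745981000924305,  y_3 = 258065·7079239080+13716·133195088449 = 3653807666346684
k=4:  x_4 = 258065·68745981000924305+354·13716·3653807666346684 = 35481863173873866451201,  y_4 = 258065·3653807666346684+13716·68745981000924305 = 1885839750824434773840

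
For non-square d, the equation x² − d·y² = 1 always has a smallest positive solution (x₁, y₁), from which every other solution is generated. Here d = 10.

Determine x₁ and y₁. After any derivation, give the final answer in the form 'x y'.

√10 → a₀=3, period (6); ℓ=1 odd so k=1
i=0: a=3 ⇒ p=3, q=1
i=1: a=6 ⇒ p=19, q=6
→ (19, 6).  Check: 19²=361, 10·6²=360, difference 1.

19 6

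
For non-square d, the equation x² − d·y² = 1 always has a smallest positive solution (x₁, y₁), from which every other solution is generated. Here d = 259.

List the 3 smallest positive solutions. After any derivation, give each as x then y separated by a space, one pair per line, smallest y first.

847225 52644
1435580401249 89202625800
2432519210895520825 151149389286757356

d=259: √d = [16; 10,1,2,3,4,3,2,1,10,32] (ℓ=10, even), read p_9/q_9
step 0: (16, 1)  from 16·(1,0) + (0,1)
…
step 3: (515, 32)  from 2·(177,11) + (161,10)
step 4: (1722, 107)  from 3·(515,32) + (177,11)
step 5: (7403, 460)  from 4·(1722,107) + (515,32)
…
step 8: (79196, 4921)  from 1·(55265,3434) + (23931,1487)
step 9: (847225, 52644)  from 10·(79196,4921) + (55265,3434)
→ (847225, 52644).  Check: 847225²=717790200625, 259·52644²=717790200624, difference 1.
(x_2, y_2) = (847225·847225 + 259·52644·52644, 847225·52644 + 52644·847225) = (1435580401249, 89202625800)
(x_3, y_3) = (847225·1435580401249 + 259·52644·89202625800, 847225·89202625800 + 52644·1435580401249) = (2432519210895520825, 151149389286757356)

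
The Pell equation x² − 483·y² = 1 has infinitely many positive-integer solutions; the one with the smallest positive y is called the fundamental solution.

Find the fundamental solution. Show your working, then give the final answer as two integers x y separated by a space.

22 1

d=483: √d = [21; 1,42] (ℓ=2, even), read p_1/q_1
a_0=21:  p_0=21·1+0=21,  q_0=21·0+1=1
a_1=1:  p_1=1·21+1=22,  q_1=1·1+0=1
(x₁, y₁) = (22, 1);  22² − 483·1² = 1 ✓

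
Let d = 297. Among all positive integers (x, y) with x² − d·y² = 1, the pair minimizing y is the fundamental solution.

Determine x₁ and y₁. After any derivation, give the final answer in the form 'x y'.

[17; 4,3,1,1,2,1,1,3,4,34] for √297; ℓ=10 ⇒ convergent index 9
step 0: (17, 1)  from 17·(1,0) + (0,1)
step 1: (69, 4)  from 4·(17,1) + (1,0)
step 2: (224, 13)  from 3·(69,4) + (17,1)
step 3: (293, 17)  from 1·(224,13) + (69,4)
…
step 7: (3171, 184)  from 1·(1844,107) + (1327,77)
step 8: (11357, 659)  from 3·(3171,184) + (1844,107)
step 9: (48599, 2820)  from 4·(11357,659) + (3171,184)
→ (48599, 2820).  Check: 48599²=2361862801, 297·2820²=2361862800, difference 1.

48599 2820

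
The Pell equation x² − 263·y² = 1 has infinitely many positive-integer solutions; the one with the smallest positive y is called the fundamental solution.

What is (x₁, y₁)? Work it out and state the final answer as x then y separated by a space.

139128 8579

√263 = [16; 4,1,1,1,1,15,1,1,1,1,4,32, …], period ℓ=12 (even) → k=11
i=0: a=16 ⇒ p=16, q=1
…
i=2: a=1 ⇒ p=81, q=5
i=3: a=1 ⇒ p=146, q=9
i=4: a=1 ⇒ p=227, q=14
…
i=10: a=1 ⇒ p=30229, q=1864
i=11: a=4 ⇒ p=139128, q=8579
(x₁, y₁) = (139128, 8579);  139128² − 263·8579² = 1 ✓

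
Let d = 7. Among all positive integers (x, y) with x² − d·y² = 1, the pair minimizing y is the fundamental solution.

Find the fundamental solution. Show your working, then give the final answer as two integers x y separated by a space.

8 3

[2; 1,1,1,4] for √7; ℓ=4 ⇒ convergent index 3
a_0=2:  p_0=2·1+0=2,  q_0=2·0+1=1
a_1=1:  p_1=1·2+1=3,  q_1=1·1+0=1
a_2=1:  p_2=1·3+2=5,  q_2=1·1+1=2
a_3=1:  p_3=1·5+3=8,  q_3=1·2+1=3
(x₁, y₁) = (8, 3);  8² − 7·3² = 1 ✓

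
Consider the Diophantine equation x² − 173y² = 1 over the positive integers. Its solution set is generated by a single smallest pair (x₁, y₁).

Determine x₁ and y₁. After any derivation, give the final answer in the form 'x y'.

[13; 6,1,1,6,26] for √173; ℓ=5 ⇒ convergent index 9
step 0: (13, 1)  from 13·(1,0) + (0,1)
step 1: (79, 6)  from 6·(13,1) + (1,0)
step 2: (92, 7)  from 1·(79,6) + (13,1)
step 3: (171, 13)  from 1·(92,7) + (79,6)
…
step 6: (176552, 13423)  from 6·(29239,2223) + (1118,85)
step 7: (205791, 15646)  from 1·(176552,13423) + (29239,2223)
step 8: (382343, 29069)  from 1·(205791,15646) + (176552,13423)
step 9: (2499849, 190060)  from 6·(382343,29069) + (205791,15646)
(x₁, y₁) = (2499849, 190060);  2499849² − 173·190060² = 1 ✓

2499849 190060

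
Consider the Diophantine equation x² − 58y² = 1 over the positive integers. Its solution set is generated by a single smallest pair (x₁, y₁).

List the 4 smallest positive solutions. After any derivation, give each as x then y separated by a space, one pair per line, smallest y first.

19603 2574
768555217 100916244
30131975818099 3956522259690
1181354243155834177 155119411612489896

√58 = [7; 1,1,1,1,1,1,14, …], period ℓ=7 (odd) → k=13
step 0: (7, 1)  from 7·(1,0) + (0,1)
step 1: (8, 1)  from 1·(7,1) + (1,0)
…
step 3: (23, 3)  from 1·(15,2) + (8,1)
…
step 5: (61, 8)  from 1·(38,5) + (23,3)
…
step 7: (1447, 190)  from 14·(99,13) + (61,8)
step 8: (1546, 203)  from 1·(1447,190) + (99,13)
…
step 10: (4539, 596)  from 1·(2993,393) + (1546,203)
step 11: (7532, 989)  from 1·(4539,596) + (2993,393)
step 12: (12071, 1585)  from 1·(7532,989) + (4539,596)
step 13: (19603, 2574)  from 1·(12071,1585) + (7532,989)
→ (19603, 2574).  Check: 19603²=384277609, 58·2574²=384277608, difference 1.
k=2:  x_2 = 19603·19603+58·2574·2574 = 768555217,  y_2 = 19603·2574+2574·19603 = 100916244
k=3:  x_3 = 19603·768555217+58·2574·100916244 = 30131975818099,  y_3 = 19603·100916244+2574·768555217 = 3956522259690
k=4:  x_4 = 19603·30131975818099+58·2574·3956522259690 = 1181354243155834177,  y_4 = 19603·3956522259690+2574·30131975818099 = 155119411612489896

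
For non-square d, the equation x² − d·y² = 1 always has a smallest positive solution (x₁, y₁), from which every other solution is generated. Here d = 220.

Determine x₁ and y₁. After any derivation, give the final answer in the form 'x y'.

89 6

[14; 1,4,1,28] for √220; ℓ=4 ⇒ convergent index 3
step 0: (14, 1)  from 14·(1,0) + (0,1)
…
step 2: (74, 5)  from 4·(15,1) + (14,1)
step 3: (89, 6)  from 1·(74,5) + (15,1)
(x₁, y₁) = (89, 6);  89² − 220·6² = 1 ✓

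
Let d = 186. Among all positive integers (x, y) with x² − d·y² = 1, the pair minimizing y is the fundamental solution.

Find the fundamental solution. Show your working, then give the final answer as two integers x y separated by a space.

7501 550

√186 → a₀=13, period (1,1,1,3,4,3,1,1,1,26); ℓ=10 even so k=9
k=0  a_k=13  p_k/q_k = 13/1
k=1  a_k=1  p_k/q_k = 14/1
k=2  a_k=1  p_k/q_k = 27/2
k=3  a_k=1  p_k/q_k = 41/3
k=4  a_k=3  p_k/q_k = 150/11
k=5  a_k=4  p_k/q_k = 641/47
k=6  a_k=3  p_k/q_k = 2073/152
…
k=8  a_k=1  p_k/q_k = 4787/351
k=9  a_k=1  p_k/q_k = 7501/550
fundamental: x₁=7501, y₁=550  (since 56265001 − 186·302500 = 1)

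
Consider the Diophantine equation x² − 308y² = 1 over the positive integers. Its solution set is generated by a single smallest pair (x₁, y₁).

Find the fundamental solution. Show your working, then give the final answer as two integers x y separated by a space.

351 20

√308 → a₀=17, period (1,1,4,1,1,34); ℓ=6 even so k=5
step 0: (17, 1)  from 17·(1,0) + (0,1)
…
step 2: (35, 2)  from 1·(18,1) + (17,1)
…
step 4: (193, 11)  from 1·(158,9) + (35,2)
step 5: (351, 20)  from 1·(193,11) + (158,9)
→ (351, 20).  Check: 351²=123201, 308·20²=123200, difference 1.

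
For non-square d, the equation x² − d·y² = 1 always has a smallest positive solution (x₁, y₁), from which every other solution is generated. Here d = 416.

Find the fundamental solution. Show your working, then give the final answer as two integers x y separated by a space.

5201 255

d=416: √d = [20; 2,1,1,9,1,1,2,40] (ℓ=8, even), read p_7/q_7
k=0  a_k=20  p_k/q_k = 20/1
…
k=2  a_k=1  p_k/q_k = 61/3
k=3  a_k=1  p_k/q_k = 102/5
…
k=6  a_k=1  p_k/q_k = 2060/101
k=7  a_k=2  p_k/q_k = 5201/255
fundamental: x₁=5201, y₁=255  (since 27050401 − 416·65025 = 1)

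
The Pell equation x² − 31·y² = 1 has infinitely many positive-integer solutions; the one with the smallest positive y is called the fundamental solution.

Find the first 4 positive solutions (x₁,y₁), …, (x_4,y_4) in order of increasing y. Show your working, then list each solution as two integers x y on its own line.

[5; 1,1,3,5,3,1,1,10] for √31; ℓ=8 ⇒ convergent index 7
i=0: a=5 ⇒ p=5, q=1
…
i=2: a=1 ⇒ p=11, q=2
…
i=4: a=5 ⇒ p=206, q=37
…
i=6: a=1 ⇒ p=863, q=155
i=7: a=1 ⇒ p=1520, q=273
fundamental: x₁=1520, y₁=273  (since 2310400 − 31·74529 = 1)
k=2:  x_2 = 1520·1520+31·273·273 = 4620799,  y_2 = 1520·273+273·1520 = 829920
k=3:  x_3 = 1520·4620799+31·273·829920 = 14047227440,  y_3 = 1520·829920+273·4620799 = 2522956527
k=4:  x_4 = 1520·14047227440+31·273·2522956527 = 42703566796801,  y_4 = 1520·2522956527+273·14047227440 = 7669787012160

1520 273
4620799 829920
14047227440 2522956527
42703566796801 7669787012160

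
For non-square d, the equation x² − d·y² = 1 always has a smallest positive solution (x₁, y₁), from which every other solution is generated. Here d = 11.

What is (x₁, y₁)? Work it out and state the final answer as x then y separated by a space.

[3; 3,6] for √11; ℓ=2 ⇒ convergent index 1
step 0: (3, 1)  from 3·(1,0) + (0,1)
step 1: (10, 3)  from 3·(3,1) + (1,0)
fundamental: x₁=10, y₁=3  (since 100 − 11·9 = 1)

10 3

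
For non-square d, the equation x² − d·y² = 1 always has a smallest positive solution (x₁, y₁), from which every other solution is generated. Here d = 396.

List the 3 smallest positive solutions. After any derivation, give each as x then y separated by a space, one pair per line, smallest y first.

d=396: √d = [19; 1,8,1,38] (ℓ=4, even), read p_3/q_3
i=0: a=19 ⇒ p=19, q=1
…
i=2: a=8 ⇒ p=179, q=9
i=3: a=1 ⇒ p=199, q=10
→ (199, 10).  Check: 199²=39601, 396·10²=39600, difference 1.
k=2:  x_2 = 199·199+396·10·10 = 79201,  y_2 = 199·10+10·199 = 3980
k=3:  x_3 = 199·79201+396·10·3980 = 31521799,  y_3 = 199·3980+10·79201 = 1584030

199 10
79201 3980
31521799 1584030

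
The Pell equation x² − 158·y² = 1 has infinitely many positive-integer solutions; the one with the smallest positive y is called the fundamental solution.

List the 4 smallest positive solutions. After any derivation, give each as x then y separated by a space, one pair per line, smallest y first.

[12; 1,1,3,12,3,1,1,24] for √158; ℓ=8 ⇒ convergent index 7
i=0: a=12 ⇒ p=12, q=1
i=1: a=1 ⇒ p=13, q=1
i=2: a=1 ⇒ p=25, q=2
i=3: a=3 ⇒ p=88, q=7
i=4: a=12 ⇒ p=1081, q=86
i=5: a=3 ⇒ p=3331, q=265
i=6: a=1 ⇒ p=4412, q=351
i=7: a=1 ⇒ p=7743, q=616
(x₁, y₁) = (7743, 616);  7743² − 158·616² = 1 ✓
(7743+616√158)^2 = 119908097 + 9539376√158
(7743+616√158)^3 = 1856896782399 + 147726776120√158
(7743+616√158)^4 = 28755903452322817 + 2287696845454944√158

7743 616
119908097 9539376
1856896782399 147726776120
28755903452322817 2287696845454944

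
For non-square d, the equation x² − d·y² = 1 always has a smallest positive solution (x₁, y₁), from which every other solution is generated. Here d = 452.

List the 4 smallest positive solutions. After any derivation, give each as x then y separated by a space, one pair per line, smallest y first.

[21; 3,1,5,3,10,3,5,1,3,42] for √452; ℓ=10 ⇒ convergent index 9
step 0: (21, 1)  from 21·(1,0) + (0,1)
step 1: (64, 3)  from 3·(21,1) + (1,0)
step 2: (85, 4)  from 1·(64,3) + (21,1)
…
step 5: (16009, 753)  from 10·(1552,73) + (489,23)
step 6: (49579, 2332)  from 3·(16009,753) + (1552,73)
step 7: (263904, 12413)  from 5·(49579,2332) + (16009,753)
step 8: (313483, 14745)  from 1·(263904,12413) + (49579,2332)
step 9: (1204353, 56648)  from 3·(313483,14745) + (263904,12413)
(x₁, y₁) = (1204353, 56648);  1204353² − 452·56648² = 1 ✓
(1204353+56648√452)^2 = 2900932297217 + 136448377488√452
(1204353+56648√452)^3 = 6987493029899166849 + 328664025545553880√452
(1204353+56648√452)^4 = 16830816386073401651890177 + 791655010315592455701792√452

1204353 56648
2900932297217 136448377488
6987493029899166849 328664025545553880
16830816386073401651890177 791655010315592455701792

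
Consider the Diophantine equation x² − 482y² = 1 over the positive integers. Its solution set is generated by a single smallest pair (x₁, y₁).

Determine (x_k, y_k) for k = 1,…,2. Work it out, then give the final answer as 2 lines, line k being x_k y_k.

√482 → a₀=21, period (1,20,1,42); ℓ=4 even so k=3
k=0  a_k=21  p_k/q_k = 21/1
…
k=2  a_k=20  p_k/q_k = 461/21
k=3  a_k=1  p_k/q_k = 483/22
(x₁, y₁) = (483, 22);  483² − 482·22² = 1 ✓
(483+22√482)^2 = 466577 + 21252√482

483 22
466577 21252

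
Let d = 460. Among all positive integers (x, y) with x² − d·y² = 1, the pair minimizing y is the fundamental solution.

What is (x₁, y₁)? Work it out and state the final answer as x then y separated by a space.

2535751 118230

√460 = [21; 2,4,3,1,2,10,2,1,3,4,2,42, …], period ℓ=12 (even) → k=11
k=0  a_k=21  p_k/q_k = 21/1
…
k=2  a_k=4  p_k/q_k = 193/9
…
k=4  a_k=1  p_k/q_k = 815/38
…
k=6  a_k=10  p_k/q_k = 23335/1088
k=7  a_k=2  p_k/q_k = 48922/2281
k=8  a_k=1  p_k/q_k = 72257/3369
k=9  a_k=3  p_k/q_k = 265693/12388
k=10  a_k=4  p_k/q_k = 1135029/52921
k=11  a_k=2  p_k/q_k = 2535751/118230
→ (2535751, 118230).  Check: 2535751²=6430033134001, 460·118230²=6430033134000, difference 1.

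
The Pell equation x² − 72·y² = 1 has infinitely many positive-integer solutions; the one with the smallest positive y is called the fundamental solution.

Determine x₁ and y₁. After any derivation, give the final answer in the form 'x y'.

17 2

[8; 2,16] for √72; ℓ=2 ⇒ convergent index 1
step 0: (8, 1)  from 8·(1,0) + (0,1)
step 1: (17, 2)  from 2·(8,1) + (1,0)
fundamental: x₁=17, y₁=2  (since 289 − 72·4 = 1)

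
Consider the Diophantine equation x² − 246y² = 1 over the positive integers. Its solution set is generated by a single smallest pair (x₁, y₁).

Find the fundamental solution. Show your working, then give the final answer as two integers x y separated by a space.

√246 → a₀=15, period (1,2,5,1,14,1,5,2,1,30); ℓ=10 even so k=9
step 0: (15, 1)  from 15·(1,0) + (0,1)
step 1: (16, 1)  from 1·(15,1) + (1,0)
step 2: (47, 3)  from 2·(16,1) + (15,1)
step 3: (251, 16)  from 5·(47,3) + (16,1)
step 4: (298, 19)  from 1·(251,16) + (47,3)
…
step 6: (4721, 301)  from 1·(4423,282) + (298,19)
…
step 8: (60777, 3875)  from 2·(28028,1787) + (4721,301)
step 9: (88805, 5662)  from 1·(60777,3875) + (28028,1787)
→ (88805, 5662).  Check: 88805²=7886328025, 246·5662²=7886328024, difference 1.

88805 5662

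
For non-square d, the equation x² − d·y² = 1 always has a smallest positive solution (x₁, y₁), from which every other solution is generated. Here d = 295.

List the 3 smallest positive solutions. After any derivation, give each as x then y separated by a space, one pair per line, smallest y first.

2024999 117900
8201241900001 477494764200
33215013292518224999 1933852840020353700

d=295: √d = [17; 5,1,2,3,2,6,2,3,2,1,5,34] (ℓ=12, even), read p_11/q_11
k=0  a_k=17  p_k/q_k = 17/1
k=1  a_k=5  p_k/q_k = 86/5
k=2  a_k=1  p_k/q_k = 103/6
…
k=4  a_k=3  p_k/q_k = 979/57
…
k=7  a_k=2  p_k/q_k = 31208/1817
k=8  a_k=3  p_k/q_k = 108103/6294
k=9  a_k=2  p_k/q_k = 247414/14405
k=10  a_k=1  p_k/q_k = 355517/20699
k=11  a_k=5  p_k/q_k = 2024999/117900
→ (2024999, 117900).  Check: 2024999²=4100620950001, 295·117900²=4100620950000, difference 1.
k=2:  x_2 = 2024999·2024999+295·117900·117900 = 8201241900001,  y_2 = 2024999·117900+117900·2024999 = 477494764200
k=3:  x_3 = 2024999·8201241900001+295·117900·477494764200 = 33215013292518224999,  y_3 = 2024999·477494764200+117900·8201241900001 = 1933852840020353700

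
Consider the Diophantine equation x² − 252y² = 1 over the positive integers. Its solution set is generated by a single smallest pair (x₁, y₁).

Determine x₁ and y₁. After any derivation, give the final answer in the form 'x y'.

√252 = [15; 1,6,1,30, …], period ℓ=4 (even) → k=3
i=0: a=15 ⇒ p=15, q=1
…
i=2: a=6 ⇒ p=111, q=7
i=3: a=1 ⇒ p=127, q=8
fundamental: x₁=127, y₁=8  (since 16129 − 252·64 = 1)

127 8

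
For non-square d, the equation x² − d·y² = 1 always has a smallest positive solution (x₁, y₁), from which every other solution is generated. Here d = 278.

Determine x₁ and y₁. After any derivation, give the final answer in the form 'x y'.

2501 150

[16; 1,2,16,2,1,32] for √278; ℓ=6 ⇒ convergent index 5
k=0  a_k=16  p_k/q_k = 16/1
k=1  a_k=1  p_k/q_k = 17/1
k=2  a_k=2  p_k/q_k = 50/3
…
k=4  a_k=2  p_k/q_k = 1684/101
k=5  a_k=1  p_k/q_k = 2501/150
(x₁, y₁) = (2501, 150);  2501² − 278·150² = 1 ✓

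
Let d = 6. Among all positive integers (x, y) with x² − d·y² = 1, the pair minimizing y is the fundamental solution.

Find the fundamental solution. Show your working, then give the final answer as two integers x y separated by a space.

5 2

d=6: √d = [2; 2,4] (ℓ=2, even), read p_1/q_1
i=0: a=2 ⇒ p=2, q=1
i=1: a=2 ⇒ p=5, q=2
fundamental: x₁=5, y₁=2  (since 25 − 6·4 = 1)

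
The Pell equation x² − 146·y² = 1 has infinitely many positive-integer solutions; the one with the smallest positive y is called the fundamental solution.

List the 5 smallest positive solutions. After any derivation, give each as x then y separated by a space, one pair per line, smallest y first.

[12; 12,24] for √146; ℓ=2 ⇒ convergent index 1
a_0=12:  p_0=12·1+0=12,  q_0=12·0+1=1
a_1=12:  p_1=12·12+1=145,  q_1=12·1+0=12
→ (145, 12).  Check: 145²=21025, 146·12²=21024, difference 1.
(x_2, y_2) = (145·145 + 146·12·12, 145·12 + 12·145) = (42049, 3480)
(x_3, y_3) = (145·42049 + 146·12·3480, 145·3480 + 12·42049) = (12194065, 1009188)
(x_4, y_4) = (145·12194065 + 146·12·1009188, 145·1009188 + 12·12194065) = (3536236801, 292661040)
(x_5, y_5) = (145·3536236801 + 146·12·292661040, 145·292661040 + 12·3536236801) = (1025496478225, 84870692412)

145 12
42049 3480
12194065 1009188
3536236801 292661040
1025496478225 84870692412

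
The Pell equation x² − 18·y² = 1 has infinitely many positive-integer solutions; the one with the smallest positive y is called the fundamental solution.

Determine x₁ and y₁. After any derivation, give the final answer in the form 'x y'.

17 4

√18 → a₀=4, period (4,8); ℓ=2 even so k=1
i=0: a=4 ⇒ p=4, q=1
i=1: a=4 ⇒ p=17, q=4
→ (17, 4).  Check: 17²=289, 18·4²=288, difference 1.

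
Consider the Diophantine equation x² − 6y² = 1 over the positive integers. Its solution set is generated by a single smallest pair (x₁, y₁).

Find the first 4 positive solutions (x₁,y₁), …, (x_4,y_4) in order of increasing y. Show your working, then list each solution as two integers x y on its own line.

[2; 2,4] for √6; ℓ=2 ⇒ convergent index 1
a_0=2:  p_0=2·1+0=2,  q_0=2·0+1=1
a_1=2:  p_1=2·2+1=5,  q_1=2·1+0=2
fundamental: x₁=5, y₁=2  (since 25 − 6·4 = 1)
n=2: (5,2)∘(5,2) = (5·5+6·2·2, 5·2+2·5) = (49,20)
n=3: (49,20)∘(5,2) = (5·49+6·2·20, 5·20+2·49) = (485,198)
n=4: (485,198)∘(5,2) = (5·485+6·2·198, 5·198+2·485) = (4801,1960)

5 2
49 20
485 198
4801 1960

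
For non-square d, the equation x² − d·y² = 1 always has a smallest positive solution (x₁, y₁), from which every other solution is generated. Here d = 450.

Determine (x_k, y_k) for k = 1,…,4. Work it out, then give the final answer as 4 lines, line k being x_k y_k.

19601 924
768398401 36222648
30122754096401 1420000245972
1180872205318713601 55666849606371696

[21; 4,1,2,4,2,1,4,42] for √450; ℓ=8 ⇒ convergent index 7
k=0  a_k=21  p_k/q_k = 21/1
k=1  a_k=4  p_k/q_k = 85/4
…
k=3  a_k=2  p_k/q_k = 297/14
k=4  a_k=4  p_k/q_k = 1294/61
…
k=6  a_k=1  p_k/q_k = 4179/197
k=7  a_k=4  p_k/q_k = 19601/924
(x₁, y₁) = (19601, 924);  19601² − 450·924² = 1 ✓
n=2: (19601,924)∘(19601,924) = (19601·19601+450·924·924, 19601·924+924·19601) = (768398401,36222648)
n=3: (768398401,36222648)∘(19601,924) = (19601·768398401+450·924·36222648, 19601·36222648+924·768398401) = (30122754096401,1420000245972)
n=4: (30122754096401,1420000245972)∘(19601,924) = (19601·30122754096401+450·924·1420000245972, 19601·1420000245972+924·30122754096401) = (1180872205318713601,55666849606371696)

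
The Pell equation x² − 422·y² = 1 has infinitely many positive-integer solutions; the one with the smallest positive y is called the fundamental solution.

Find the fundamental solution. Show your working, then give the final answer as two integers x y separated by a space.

7022501 341850

√422 → a₀=20, period (1,1,5,2,1,…,1,1,40); ℓ=14 even so k=13
k=0  a_k=20  p_k/q_k = 20/1
…
k=2  a_k=1  p_k/q_k = 41/2
k=3  a_k=5  p_k/q_k = 226/11
…
k=5  a_k=1  p_k/q_k = 719/35
…
k=8  a_k=3  p_k/q_k = 163807/7974
k=9  a_k=1  p_k/q_k = 217526/10589
k=10  a_k=2  p_k/q_k = 598859/29152
…
k=12  a_k=1  p_k/q_k = 3810680/185501
k=13  a_k=1  p_k/q_k = 7022501/341850
→ (7022501, 341850).  Check: 7022501²=49315520295001, 422·341850²=49315520295000, difference 1.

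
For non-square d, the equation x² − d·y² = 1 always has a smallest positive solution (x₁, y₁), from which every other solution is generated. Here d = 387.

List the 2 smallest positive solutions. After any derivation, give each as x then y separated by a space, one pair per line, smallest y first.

3482 177
24248647 1232628

[19; 1,2,19,2,1,38] for √387; ℓ=6 ⇒ convergent index 5
a_0=19:  p_0=19·1+0=19,  q_0=19·0+1=1
a_1=1:  p_1=1·19+1=20,  q_1=1·1+0=1
a_2=2:  p_2=2·20+19=59,  q_2=2·1+1=3
a_3=19:  p_3=19·59+20=1141,  q_3=19·3+1=58
a_4=2:  p_4=2·1141+59=2341,  q_4=2·58+3=119
a_5=1:  p_5=1·2341+1141=3482,  q_5=1·119+58=177
fundamental: x₁=3482, y₁=177  (since 12124324 − 387·31329 = 1)
n=2: (3482,177)∘(3482,177) = (3482·3482+387·177·177, 3482·177+177·3482) = (24248647,1232628)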